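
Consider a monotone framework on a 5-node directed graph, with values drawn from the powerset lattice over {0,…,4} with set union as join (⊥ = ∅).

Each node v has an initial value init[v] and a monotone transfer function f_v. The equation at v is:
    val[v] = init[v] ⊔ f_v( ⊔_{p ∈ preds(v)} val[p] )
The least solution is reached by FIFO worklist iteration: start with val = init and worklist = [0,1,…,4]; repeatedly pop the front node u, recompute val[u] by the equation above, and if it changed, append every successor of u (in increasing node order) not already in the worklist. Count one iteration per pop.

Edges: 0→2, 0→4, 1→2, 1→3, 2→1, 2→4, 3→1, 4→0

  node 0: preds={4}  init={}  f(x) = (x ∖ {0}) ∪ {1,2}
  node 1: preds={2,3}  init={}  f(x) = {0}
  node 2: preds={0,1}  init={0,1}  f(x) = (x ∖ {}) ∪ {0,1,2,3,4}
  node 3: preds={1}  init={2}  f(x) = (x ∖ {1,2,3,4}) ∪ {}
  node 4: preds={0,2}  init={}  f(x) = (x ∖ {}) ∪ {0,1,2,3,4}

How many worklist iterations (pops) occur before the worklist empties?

9

Worklist (9 pops):
  #1 pop 0: in={} → {1,2} (was {}); enqueue []
  #2 pop 1: in={0,1,2} → {0} (was {}); enqueue []
  #3 pop 2: in={0,1,2} → {0,1,2,3,4} (was {0,1}); enqueue [1]
  #4 pop 3: in={0} → {0,2} (was {2}); enqueue []
  #5 pop 4: in={0,1,2,3,4} → {0,1,2,3,4} (was {}); enqueue [0]
  #6 pop 1: in={0,1,2,3,4} → {0} (no change)
  #7 pop 0: in={0,1,2,3,4} → {1,2,3,4} (was {1,2}); enqueue [2,4]
  #8 pop 2: in={0,1,2,3,4} → {0,1,2,3,4} (no change)
  #9 pop 4: in={0,1,2,3,4} → {0,1,2,3,4} (no change)

Fixpoint:
  val[0] = {1,2,3,4}
  val[1] = {0}
  val[2] = {0,1,2,3,4}
  val[3] = {0,2}
  val[4] = {0,1,2,3,4}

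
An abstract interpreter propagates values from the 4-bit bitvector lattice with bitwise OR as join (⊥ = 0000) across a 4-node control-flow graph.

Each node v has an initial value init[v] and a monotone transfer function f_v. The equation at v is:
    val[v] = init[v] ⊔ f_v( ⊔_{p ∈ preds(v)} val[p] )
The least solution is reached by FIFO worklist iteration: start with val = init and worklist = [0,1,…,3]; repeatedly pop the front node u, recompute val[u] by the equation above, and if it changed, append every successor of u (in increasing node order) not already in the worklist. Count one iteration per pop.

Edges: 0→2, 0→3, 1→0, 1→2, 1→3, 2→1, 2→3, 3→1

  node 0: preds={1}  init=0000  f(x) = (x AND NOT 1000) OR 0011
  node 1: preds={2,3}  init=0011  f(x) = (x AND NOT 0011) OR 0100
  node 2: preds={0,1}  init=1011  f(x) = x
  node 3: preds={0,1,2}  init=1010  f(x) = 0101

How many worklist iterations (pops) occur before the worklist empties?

Iteration log — 8 steps:
  step 1. node 0  ⊔preds=0011  new=0011  old=0000  +wl: 
  step 2. node 1  ⊔preds=1011  new=1111  old=0011  +wl: 0
  step 3. node 2  ⊔preds=1111  new=1111  old=1011  +wl: 1
  step 4. node 3  ⊔preds=1111  new=1111  old=1010  +wl: 
  step 5. node 0  ⊔preds=1111  new=0111  old=0011  +wl: 2,3
  step 6. node 1  ⊔preds=1111  new=1111  stable
  step 7. node 2  ⊔preds=1111  new=1111  stable
  step 8. node 3  ⊔preds=1111  new=1111  stable

Least fixpoint reached:
  node 0: 0111
  node 1: 1111
  node 2: 1111
  node 3: 1111

8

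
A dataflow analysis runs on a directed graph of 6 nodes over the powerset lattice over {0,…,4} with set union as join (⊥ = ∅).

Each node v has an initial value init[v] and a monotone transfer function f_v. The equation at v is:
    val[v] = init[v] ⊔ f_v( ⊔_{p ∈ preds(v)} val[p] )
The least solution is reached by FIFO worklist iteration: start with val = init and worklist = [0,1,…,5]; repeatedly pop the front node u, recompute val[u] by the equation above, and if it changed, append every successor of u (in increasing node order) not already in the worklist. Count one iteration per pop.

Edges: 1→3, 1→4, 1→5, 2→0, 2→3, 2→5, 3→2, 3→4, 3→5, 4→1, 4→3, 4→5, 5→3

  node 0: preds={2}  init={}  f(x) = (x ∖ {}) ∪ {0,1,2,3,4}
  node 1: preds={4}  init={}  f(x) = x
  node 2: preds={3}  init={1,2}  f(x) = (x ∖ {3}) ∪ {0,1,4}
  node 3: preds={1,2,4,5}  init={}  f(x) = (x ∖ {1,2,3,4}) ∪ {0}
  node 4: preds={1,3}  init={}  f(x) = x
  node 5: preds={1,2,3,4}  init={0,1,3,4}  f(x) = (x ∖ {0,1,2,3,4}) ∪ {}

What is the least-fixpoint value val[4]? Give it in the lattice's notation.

{0}

Iteration log — 12 steps:
  step 1. node 0  ⊔preds={1,2}  new={0,1,2,3,4}  old={}  +wl: 
  step 2. node 1  ⊔preds={}  new={}  stable
  step 3. node 2  ⊔preds={}  new={0,1,2,4}  old={1,2}  +wl: 0
  step 4. node 3  ⊔preds={0,1,2,3,4}  new={0}  old={}  +wl: 2
  step 5. node 4  ⊔preds={0}  new={0}  old={}  +wl: 1,3
  step 6. node 5  ⊔preds={0,1,2,4}  new={0,1,3,4}  stable
  step 7. node 0  ⊔preds={0,1,2,4}  new={0,1,2,3,4}  stable
  step 8. node 2  ⊔preds={0}  new={0,1,2,4}  stable
  step 9. node 1  ⊔preds={0}  new={0}  old={}  +wl: 4,5
  step 10. node 3  ⊔preds={0,1,2,3,4}  new={0}  stable
  step 11. node 4  ⊔preds={0}  new={0}  stable
  step 12. node 5  ⊔preds={0,1,2,4}  new={0,1,3,4}  stable

Least fixpoint reached:
  node 0: {0,1,2,3,4}
  node 1: {0}
  node 2: {0,1,2,4}
  node 3: {0}
  node 4: {0}
  node 5: {0,1,3,4}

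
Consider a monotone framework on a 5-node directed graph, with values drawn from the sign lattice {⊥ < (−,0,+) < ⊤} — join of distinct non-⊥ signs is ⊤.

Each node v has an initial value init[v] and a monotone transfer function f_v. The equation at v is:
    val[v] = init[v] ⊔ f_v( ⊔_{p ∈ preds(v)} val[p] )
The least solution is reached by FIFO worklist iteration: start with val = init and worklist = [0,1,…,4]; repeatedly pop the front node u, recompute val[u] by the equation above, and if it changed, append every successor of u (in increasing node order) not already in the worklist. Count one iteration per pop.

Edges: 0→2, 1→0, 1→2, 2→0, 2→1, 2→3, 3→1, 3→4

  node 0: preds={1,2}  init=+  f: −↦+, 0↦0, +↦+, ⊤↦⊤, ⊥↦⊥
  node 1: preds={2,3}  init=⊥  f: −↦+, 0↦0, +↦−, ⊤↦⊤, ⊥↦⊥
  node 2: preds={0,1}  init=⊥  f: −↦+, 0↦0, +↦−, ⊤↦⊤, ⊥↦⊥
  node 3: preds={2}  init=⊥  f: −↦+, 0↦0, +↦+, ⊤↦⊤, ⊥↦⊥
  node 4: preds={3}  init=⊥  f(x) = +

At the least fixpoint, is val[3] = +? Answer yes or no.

Iteration log — 14 steps:
  step 1. node 0  ⊔preds=⊥  new=+  stable
  step 2. node 1  ⊔preds=⊥  new=⊥  stable
  step 3. node 2  ⊔preds=+  new=−  old=⊥  +wl: 0,1
  step 4. node 3  ⊔preds=−  new=+  old=⊥  +wl: 
  step 5. node 4  ⊔preds=+  new=+  old=⊥  +wl: 
  step 6. node 0  ⊔preds=−  new=+  stable
  step 7. node 1  ⊔preds=⊤  new=⊤  old=⊥  +wl: 0,2
  step 8. node 0  ⊔preds=⊤  new=⊤  old=+  +wl: 
  step 9. node 2  ⊔preds=⊤  new=⊤  old=−  +wl: 0,1,3
  step 10. node 0  ⊔preds=⊤  new=⊤  stable
  step 11. node 1  ⊔preds=⊤  new=⊤  stable
  step 12. node 3  ⊔preds=⊤  new=⊤  old=+  +wl: 1,4
  step 13. node 1  ⊔preds=⊤  new=⊤  stable
  step 14. node 4  ⊔preds=⊤  new=+  stable

Least fixpoint reached:
  node 0: ⊤
  node 1: ⊤
  node 2: ⊤
  node 3: ⊤
  node 4: +

no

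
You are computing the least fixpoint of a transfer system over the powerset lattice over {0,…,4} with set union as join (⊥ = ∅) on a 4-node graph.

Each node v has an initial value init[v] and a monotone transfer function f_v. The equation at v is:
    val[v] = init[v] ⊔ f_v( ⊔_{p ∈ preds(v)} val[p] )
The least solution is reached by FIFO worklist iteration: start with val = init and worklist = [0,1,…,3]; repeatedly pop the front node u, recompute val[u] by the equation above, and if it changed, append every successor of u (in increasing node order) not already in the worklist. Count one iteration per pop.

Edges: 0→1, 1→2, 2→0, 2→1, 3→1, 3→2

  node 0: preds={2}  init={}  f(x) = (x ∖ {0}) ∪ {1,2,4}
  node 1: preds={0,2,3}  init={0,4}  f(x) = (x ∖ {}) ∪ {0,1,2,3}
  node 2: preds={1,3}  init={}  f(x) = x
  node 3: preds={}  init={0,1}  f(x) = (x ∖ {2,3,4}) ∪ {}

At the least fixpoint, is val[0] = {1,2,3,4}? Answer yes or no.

Trace (6 dequeues):
  [1] u=0 | in {} | out {1,2,4} | prev {} | push {}
  [2] u=1 | in {0,1,2,4} | out {0,1,2,3,4} | prev {0,4} | push {}
  [3] u=2 | in {0,1,2,3,4} | out {0,1,2,3,4} | prev {} | push {0,1}
  [4] u=3 | in {} | out {0,1} | ==
  [5] u=0 | in {0,1,2,3,4} | out {1,2,3,4} | prev {1,2,4} | push {}
  [6] u=1 | in {0,1,2,3,4} | out {0,1,2,3,4} | ==

Converged values:
  [0] {1,2,3,4}
  [1] {0,1,2,3,4}
  [2] {0,1,2,3,4}
  [3] {0,1}

yes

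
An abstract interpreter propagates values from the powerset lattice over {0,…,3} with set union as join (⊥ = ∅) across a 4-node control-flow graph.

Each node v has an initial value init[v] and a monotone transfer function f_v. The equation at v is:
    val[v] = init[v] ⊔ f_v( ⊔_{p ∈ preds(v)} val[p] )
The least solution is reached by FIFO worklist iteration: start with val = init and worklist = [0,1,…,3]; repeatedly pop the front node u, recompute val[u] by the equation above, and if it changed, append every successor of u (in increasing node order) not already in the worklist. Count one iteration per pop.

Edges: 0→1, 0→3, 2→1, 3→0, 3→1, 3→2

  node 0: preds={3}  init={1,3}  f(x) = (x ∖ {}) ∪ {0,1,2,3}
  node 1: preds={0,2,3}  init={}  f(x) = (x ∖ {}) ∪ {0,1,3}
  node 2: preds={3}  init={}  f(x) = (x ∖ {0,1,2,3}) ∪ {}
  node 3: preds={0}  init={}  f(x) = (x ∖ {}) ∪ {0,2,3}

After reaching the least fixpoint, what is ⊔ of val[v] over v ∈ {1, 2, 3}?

Worklist (7 pops):
  #1 pop 0: in={} → {0,1,2,3} (was {1,3}); enqueue []
  #2 pop 1: in={0,1,2,3} → {0,1,2,3} (was {}); enqueue []
  #3 pop 2: in={} → {} (no change)
  #4 pop 3: in={0,1,2,3} → {0,1,2,3} (was {}); enqueue [0,1,2]
  #5 pop 0: in={0,1,2,3} → {0,1,2,3} (no change)
  #6 pop 1: in={0,1,2,3} → {0,1,2,3} (no change)
  #7 pop 2: in={0,1,2,3} → {} (no change)

Fixpoint:
  val[0] = {0,1,2,3}
  val[1] = {0,1,2,3}
  val[2] = {}
  val[3] = {0,1,2,3}

{0,1,2,3}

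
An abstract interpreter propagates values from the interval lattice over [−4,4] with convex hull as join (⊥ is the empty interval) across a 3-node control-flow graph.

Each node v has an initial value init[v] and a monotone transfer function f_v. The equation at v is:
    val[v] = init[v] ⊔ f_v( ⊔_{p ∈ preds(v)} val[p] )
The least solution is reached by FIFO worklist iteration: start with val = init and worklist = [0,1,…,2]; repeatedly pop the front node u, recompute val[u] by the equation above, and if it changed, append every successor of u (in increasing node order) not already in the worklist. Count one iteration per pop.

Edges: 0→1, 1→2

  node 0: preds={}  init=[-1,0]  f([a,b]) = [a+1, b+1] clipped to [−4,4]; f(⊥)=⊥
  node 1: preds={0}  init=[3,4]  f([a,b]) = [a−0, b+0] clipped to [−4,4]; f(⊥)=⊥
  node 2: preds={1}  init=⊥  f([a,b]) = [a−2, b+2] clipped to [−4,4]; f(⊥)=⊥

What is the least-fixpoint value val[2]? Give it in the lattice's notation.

[-3,4]

Iteration log — 3 steps:
  step 1. node 0  ⊔preds=⊥  new=[-1,0]  stable
  step 2. node 1  ⊔preds=[-1,0]  new=[-1,4]  old=[3,4]  +wl: 
  step 3. node 2  ⊔preds=[-1,4]  new=[-3,4]  old=⊥  +wl: 

Least fixpoint reached:
  node 0: [-1,0]
  node 1: [-1,4]
  node 2: [-3,4]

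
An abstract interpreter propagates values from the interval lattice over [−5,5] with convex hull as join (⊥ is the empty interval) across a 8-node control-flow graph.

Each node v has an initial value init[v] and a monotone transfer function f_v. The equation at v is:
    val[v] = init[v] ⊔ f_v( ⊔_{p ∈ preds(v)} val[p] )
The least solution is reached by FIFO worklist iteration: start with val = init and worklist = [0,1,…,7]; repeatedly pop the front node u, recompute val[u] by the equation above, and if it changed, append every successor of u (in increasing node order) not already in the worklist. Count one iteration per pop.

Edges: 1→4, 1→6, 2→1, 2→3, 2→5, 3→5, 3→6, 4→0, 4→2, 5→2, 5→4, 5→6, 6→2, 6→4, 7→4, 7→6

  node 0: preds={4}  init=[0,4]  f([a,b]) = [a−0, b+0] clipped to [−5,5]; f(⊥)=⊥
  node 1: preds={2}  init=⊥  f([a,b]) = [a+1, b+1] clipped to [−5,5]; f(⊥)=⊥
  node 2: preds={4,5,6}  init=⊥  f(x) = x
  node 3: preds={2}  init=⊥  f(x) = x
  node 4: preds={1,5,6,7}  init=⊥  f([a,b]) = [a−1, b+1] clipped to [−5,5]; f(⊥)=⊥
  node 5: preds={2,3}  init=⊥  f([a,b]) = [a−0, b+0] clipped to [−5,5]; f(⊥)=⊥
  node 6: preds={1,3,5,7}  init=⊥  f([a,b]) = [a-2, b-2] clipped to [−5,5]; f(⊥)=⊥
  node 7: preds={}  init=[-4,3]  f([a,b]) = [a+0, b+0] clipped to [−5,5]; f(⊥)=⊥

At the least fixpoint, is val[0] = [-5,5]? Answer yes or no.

Trace (25 dequeues):
  [1] u=0 | in ⊥ | out [0,4] | ==
  [2] u=1 | in ⊥ | out ⊥ | ==
  [3] u=2 | in ⊥ | out ⊥ | ==
  [4] u=3 | in ⊥ | out ⊥ | ==
  [5] u=4 | in [-4,3] | out [-5,4] | prev ⊥ | push {0,2}
  [6] u=5 | in ⊥ | out ⊥ | ==
  [7] u=6 | in [-4,3] | out [-5,1] | prev ⊥ | push {4}
  [8] u=7 | in ⊥ | out [-4,3] | ==
  [9] u=0 | in [-5,4] | out [-5,4] | prev [0,4] | push {}
  [10] u=2 | in [-5,4] | out [-5,4] | prev ⊥ | push {1,3,5}
  [11] u=4 | in [-5,3] | out [-5,4] | ==
  [12] u=1 | in [-5,4] | out [-4,5] | prev ⊥ | push {4,6}
  [13] u=3 | in [-5,4] | out [-5,4] | prev ⊥ | push {}
  [14] u=5 | in [-5,4] | out [-5,4] | prev ⊥ | push {2}
  [15] u=4 | in [-5,5] | out [-5,5] | prev [-5,4] | push {0}
  [16] u=6 | in [-5,5] | out [-5,3] | prev [-5,1] | push {4}
  [17] u=2 | in [-5,5] | out [-5,5] | prev [-5,4] | push {1,3,5}
  [18] u=0 | in [-5,5] | out [-5,5] | prev [-5,4] | push {}
  [19] u=4 | in [-5,5] | out [-5,5] | ==
  [20] u=1 | in [-5,5] | out [-4,5] | ==
  [21] u=3 | in [-5,5] | out [-5,5] | prev [-5,4] | push {6}
  [22] u=5 | in [-5,5] | out [-5,5] | prev [-5,4] | push {2,4}
  [23] u=6 | in [-5,5] | out [-5,3] | ==
  [24] u=2 | in [-5,5] | out [-5,5] | ==
  [25] u=4 | in [-5,5] | out [-5,5] | ==

Converged values:
  [0] [-5,5]
  [1] [-4,5]
  [2] [-5,5]
  [3] [-5,5]
  [4] [-5,5]
  [5] [-5,5]
  [6] [-5,3]
  [7] [-4,3]

yes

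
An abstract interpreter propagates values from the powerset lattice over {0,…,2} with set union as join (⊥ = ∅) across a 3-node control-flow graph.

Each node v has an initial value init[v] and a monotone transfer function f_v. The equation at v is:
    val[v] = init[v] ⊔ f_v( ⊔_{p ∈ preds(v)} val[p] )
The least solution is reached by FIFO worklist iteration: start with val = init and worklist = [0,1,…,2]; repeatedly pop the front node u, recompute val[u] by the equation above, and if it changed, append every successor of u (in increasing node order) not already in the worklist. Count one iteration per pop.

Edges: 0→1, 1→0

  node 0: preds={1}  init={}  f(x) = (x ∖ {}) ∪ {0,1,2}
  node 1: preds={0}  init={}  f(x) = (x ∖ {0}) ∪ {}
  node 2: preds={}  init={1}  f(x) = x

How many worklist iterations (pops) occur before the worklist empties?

Trace (4 dequeues):
  [1] u=0 | in {} | out {0,1,2} | prev {} | push {}
  [2] u=1 | in {0,1,2} | out {1,2} | prev {} | push {0}
  [3] u=2 | in {} | out {1} | ==
  [4] u=0 | in {1,2} | out {0,1,2} | ==

Converged values:
  [0] {0,1,2}
  [1] {1,2}
  [2] {1}

4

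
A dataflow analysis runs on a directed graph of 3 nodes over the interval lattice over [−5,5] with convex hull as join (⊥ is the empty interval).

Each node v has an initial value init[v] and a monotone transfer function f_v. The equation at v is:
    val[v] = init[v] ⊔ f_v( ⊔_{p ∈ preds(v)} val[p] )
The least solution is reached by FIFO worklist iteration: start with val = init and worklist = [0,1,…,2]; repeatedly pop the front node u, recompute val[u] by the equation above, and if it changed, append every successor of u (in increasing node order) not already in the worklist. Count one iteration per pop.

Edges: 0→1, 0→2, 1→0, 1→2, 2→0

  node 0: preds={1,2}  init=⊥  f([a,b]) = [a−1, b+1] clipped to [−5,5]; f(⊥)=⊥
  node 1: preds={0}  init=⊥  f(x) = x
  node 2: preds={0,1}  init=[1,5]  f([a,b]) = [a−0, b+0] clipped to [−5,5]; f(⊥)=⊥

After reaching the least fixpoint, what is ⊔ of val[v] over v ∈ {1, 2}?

[-5,5]

Worklist (19 pops):
  #1 pop 0: in=[1,5] → [0,5] (was ⊥); enqueue []
  #2 pop 1: in=[0,5] → [0,5] (was ⊥); enqueue [0]
  #3 pop 2: in=[0,5] → [0,5] (was [1,5]); enqueue []
  #4 pop 0: in=[0,5] → [-1,5] (was [0,5]); enqueue [1,2]
  #5 pop 1: in=[-1,5] → [-1,5] (was [0,5]); enqueue [0]
  #6 pop 2: in=[-1,5] → [-1,5] (was [0,5]); enqueue []
  #7 pop 0: in=[-1,5] → [-2,5] (was [-1,5]); enqueue [1,2]
  #8 pop 1: in=[-2,5] → [-2,5] (was [-1,5]); enqueue [0]
  #9 pop 2: in=[-2,5] → [-2,5] (was [-1,5]); enqueue []
  #10 pop 0: in=[-2,5] → [-3,5] (was [-2,5]); enqueue [1,2]
  #11 pop 1: in=[-3,5] → [-3,5] (was [-2,5]); enqueue [0]
  #12 pop 2: in=[-3,5] → [-3,5] (was [-2,5]); enqueue []
  #13 pop 0: in=[-3,5] → [-4,5] (was [-3,5]); enqueue [1,2]
  #14 pop 1: in=[-4,5] → [-4,5] (was [-3,5]); enqueue [0]
  #15 pop 2: in=[-4,5] → [-4,5] (was [-3,5]); enqueue []
  #16 pop 0: in=[-4,5] → [-5,5] (was [-4,5]); enqueue [1,2]
  #17 pop 1: in=[-5,5] → [-5,5] (was [-4,5]); enqueue [0]
  #18 pop 2: in=[-5,5] → [-5,5] (was [-4,5]); enqueue []
  #19 pop 0: in=[-5,5] → [-5,5] (no change)

Fixpoint:
  val[0] = [-5,5]
  val[1] = [-5,5]
  val[2] = [-5,5]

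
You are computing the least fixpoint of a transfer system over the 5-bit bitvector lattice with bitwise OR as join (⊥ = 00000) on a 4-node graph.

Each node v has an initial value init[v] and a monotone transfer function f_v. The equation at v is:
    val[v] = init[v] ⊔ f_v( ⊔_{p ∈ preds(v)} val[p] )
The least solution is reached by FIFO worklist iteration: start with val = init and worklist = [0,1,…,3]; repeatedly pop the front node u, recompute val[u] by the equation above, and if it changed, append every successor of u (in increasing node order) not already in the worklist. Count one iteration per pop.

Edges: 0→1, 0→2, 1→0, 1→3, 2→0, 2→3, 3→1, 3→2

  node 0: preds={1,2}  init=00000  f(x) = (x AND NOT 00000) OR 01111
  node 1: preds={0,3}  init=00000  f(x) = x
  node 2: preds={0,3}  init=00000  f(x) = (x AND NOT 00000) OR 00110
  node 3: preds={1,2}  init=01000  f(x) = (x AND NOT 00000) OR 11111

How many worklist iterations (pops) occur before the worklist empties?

11

Worklist (11 pops):
  #1 pop 0: in=00000 → 01111 (was 00000); enqueue []
  #2 pop 1: in=01111 → 01111 (was 00000); enqueue [0]
  #3 pop 2: in=01111 → 01111 (was 00000); enqueue []
  #4 pop 3: in=01111 → 11111 (was 01000); enqueue [1,2]
  #5 pop 0: in=01111 → 01111 (no change)
  #6 pop 1: in=11111 → 11111 (was 01111); enqueue [0,3]
  #7 pop 2: in=11111 → 11111 (was 01111); enqueue []
  #8 pop 0: in=11111 → 11111 (was 01111); enqueue [1,2]
  #9 pop 3: in=11111 → 11111 (no change)
  #10 pop 1: in=11111 → 11111 (no change)
  #11 pop 2: in=11111 → 11111 (no change)

Fixpoint:
  val[0] = 11111
  val[1] = 11111
  val[2] = 11111
  val[3] = 11111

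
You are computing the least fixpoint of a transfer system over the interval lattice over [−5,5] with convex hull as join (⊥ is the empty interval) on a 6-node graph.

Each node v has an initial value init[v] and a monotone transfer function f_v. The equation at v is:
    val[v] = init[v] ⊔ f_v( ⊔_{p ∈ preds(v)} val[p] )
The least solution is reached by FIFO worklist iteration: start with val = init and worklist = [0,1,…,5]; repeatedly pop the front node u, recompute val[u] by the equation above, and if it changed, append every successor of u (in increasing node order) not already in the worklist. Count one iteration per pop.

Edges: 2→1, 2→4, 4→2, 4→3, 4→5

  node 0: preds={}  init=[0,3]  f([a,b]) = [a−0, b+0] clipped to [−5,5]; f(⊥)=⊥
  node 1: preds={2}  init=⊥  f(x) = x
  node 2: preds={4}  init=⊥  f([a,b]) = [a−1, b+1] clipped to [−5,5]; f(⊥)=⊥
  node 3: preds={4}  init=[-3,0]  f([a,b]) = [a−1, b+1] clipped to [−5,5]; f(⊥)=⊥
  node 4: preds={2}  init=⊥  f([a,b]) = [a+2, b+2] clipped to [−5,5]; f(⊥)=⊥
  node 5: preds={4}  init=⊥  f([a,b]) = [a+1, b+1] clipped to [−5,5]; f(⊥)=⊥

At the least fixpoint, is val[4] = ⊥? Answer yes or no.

yes

Trace (6 dequeues):
  [1] u=0 | in ⊥ | out [0,3] | ==
  [2] u=1 | in ⊥ | out ⊥ | ==
  [3] u=2 | in ⊥ | out ⊥ | ==
  [4] u=3 | in ⊥ | out [-3,0] | ==
  [5] u=4 | in ⊥ | out ⊥ | ==
  [6] u=5 | in ⊥ | out ⊥ | ==

Converged values:
  [0] [0,3]
  [1] ⊥
  [2] ⊥
  [3] [-3,0]
  [4] ⊥
  [5] ⊥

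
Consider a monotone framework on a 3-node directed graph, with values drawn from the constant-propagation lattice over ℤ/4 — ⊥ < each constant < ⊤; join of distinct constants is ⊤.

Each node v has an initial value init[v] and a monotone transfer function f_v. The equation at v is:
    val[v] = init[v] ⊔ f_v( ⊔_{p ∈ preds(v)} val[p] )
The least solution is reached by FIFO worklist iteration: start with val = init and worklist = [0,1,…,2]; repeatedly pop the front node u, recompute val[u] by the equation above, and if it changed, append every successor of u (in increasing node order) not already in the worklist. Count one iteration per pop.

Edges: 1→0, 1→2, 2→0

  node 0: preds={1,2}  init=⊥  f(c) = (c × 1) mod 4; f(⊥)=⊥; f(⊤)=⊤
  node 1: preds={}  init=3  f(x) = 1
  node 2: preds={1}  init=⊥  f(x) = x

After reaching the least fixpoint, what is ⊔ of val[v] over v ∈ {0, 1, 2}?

Trace (4 dequeues):
  [1] u=0 | in 3 | out 3 | prev ⊥ | push {}
  [2] u=1 | in ⊥ | out ⊤ | prev 3 | push {0}
  [3] u=2 | in ⊤ | out ⊤ | prev ⊥ | push {}
  [4] u=0 | in ⊤ | out ⊤ | prev 3 | push {}

Converged values:
  [0] ⊤
  [1] ⊤
  [2] ⊤

⊤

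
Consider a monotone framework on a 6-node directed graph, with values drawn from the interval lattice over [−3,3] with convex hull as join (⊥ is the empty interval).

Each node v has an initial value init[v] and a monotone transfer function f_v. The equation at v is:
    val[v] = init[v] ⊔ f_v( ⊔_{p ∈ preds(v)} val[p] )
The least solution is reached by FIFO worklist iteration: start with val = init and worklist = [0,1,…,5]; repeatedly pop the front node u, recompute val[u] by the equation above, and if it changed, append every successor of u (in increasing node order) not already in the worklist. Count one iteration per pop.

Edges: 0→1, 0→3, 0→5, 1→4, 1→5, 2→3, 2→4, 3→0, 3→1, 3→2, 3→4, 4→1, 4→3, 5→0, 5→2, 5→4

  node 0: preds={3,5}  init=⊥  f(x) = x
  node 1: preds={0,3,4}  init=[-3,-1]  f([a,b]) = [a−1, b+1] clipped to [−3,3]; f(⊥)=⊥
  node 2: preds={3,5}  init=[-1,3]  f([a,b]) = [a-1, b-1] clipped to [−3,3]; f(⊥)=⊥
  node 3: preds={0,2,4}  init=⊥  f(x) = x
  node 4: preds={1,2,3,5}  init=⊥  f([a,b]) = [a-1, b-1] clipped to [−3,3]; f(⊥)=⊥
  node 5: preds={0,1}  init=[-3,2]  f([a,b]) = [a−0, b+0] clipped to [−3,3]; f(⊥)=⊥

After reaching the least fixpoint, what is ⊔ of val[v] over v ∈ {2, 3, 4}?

Iteration log — 12 steps:
  step 1. node 0  ⊔preds=[-3,2]  new=[-3,2]  old=⊥  +wl: 
  step 2. node 1  ⊔preds=[-3,2]  new=[-3,3]  old=[-3,-1]  +wl: 
  step 3. node 2  ⊔preds=[-3,2]  new=[-3,3]  old=[-1,3]  +wl: 
  step 4. node 3  ⊔preds=[-3,3]  new=[-3,3]  old=⊥  +wl: 0,1,2
  step 5. node 4  ⊔preds=[-3,3]  new=[-3,2]  old=⊥  +wl: 3
  step 6. node 5  ⊔preds=[-3,3]  new=[-3,3]  old=[-3,2]  +wl: 4
  step 7. node 0  ⊔preds=[-3,3]  new=[-3,3]  old=[-3,2]  +wl: 5
  step 8. node 1  ⊔preds=[-3,3]  new=[-3,3]  stable
  step 9. node 2  ⊔preds=[-3,3]  new=[-3,3]  stable
  step 10. node 3  ⊔preds=[-3,3]  new=[-3,3]  stable
  step 11. node 4  ⊔preds=[-3,3]  new=[-3,2]  stable
  step 12. node 5  ⊔preds=[-3,3]  new=[-3,3]  stable

Least fixpoint reached:
  node 0: [-3,3]
  node 1: [-3,3]
  node 2: [-3,3]
  node 3: [-3,3]
  node 4: [-3,2]
  node 5: [-3,3]

[-3,3]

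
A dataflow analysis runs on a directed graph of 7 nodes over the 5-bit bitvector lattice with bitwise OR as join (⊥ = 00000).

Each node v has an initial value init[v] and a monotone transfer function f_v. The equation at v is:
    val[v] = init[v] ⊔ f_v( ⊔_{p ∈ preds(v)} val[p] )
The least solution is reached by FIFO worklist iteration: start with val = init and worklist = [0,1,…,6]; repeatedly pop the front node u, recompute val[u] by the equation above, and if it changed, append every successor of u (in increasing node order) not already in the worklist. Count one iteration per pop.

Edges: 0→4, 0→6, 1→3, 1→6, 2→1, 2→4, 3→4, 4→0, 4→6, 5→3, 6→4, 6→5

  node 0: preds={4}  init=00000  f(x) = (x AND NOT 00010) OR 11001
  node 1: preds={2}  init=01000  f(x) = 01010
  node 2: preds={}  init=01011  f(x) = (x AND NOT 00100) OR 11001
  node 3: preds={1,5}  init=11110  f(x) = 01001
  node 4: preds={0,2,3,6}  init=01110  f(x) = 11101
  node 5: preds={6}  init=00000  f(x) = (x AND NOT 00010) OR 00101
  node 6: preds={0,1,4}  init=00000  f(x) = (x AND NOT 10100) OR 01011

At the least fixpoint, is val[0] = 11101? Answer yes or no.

yes

Worklist (13 pops):
  #1 pop 0: in=01110 → 11101 (was 00000); enqueue []
  #2 pop 1: in=01011 → 01010 (was 01000); enqueue []
  #3 pop 2: in=00000 → 11011 (was 01011); enqueue [1]
  #4 pop 3: in=01010 → 11111 (was 11110); enqueue []
  #5 pop 4: in=11111 → 11111 (was 01110); enqueue [0]
  #6 pop 5: in=00000 → 00101 (was 00000); enqueue [3]
  #7 pop 6: in=11111 → 01011 (was 00000); enqueue [4,5]
  #8 pop 1: in=11011 → 01010 (no change)
  #9 pop 0: in=11111 → 11101 (no change)
  #10 pop 3: in=01111 → 11111 (no change)
  #11 pop 4: in=11111 → 11111 (no change)
  #12 pop 5: in=01011 → 01101 (was 00101); enqueue [3]
  #13 pop 3: in=01111 → 11111 (no change)

Fixpoint:
  val[0] = 11101
  val[1] = 01010
  val[2] = 11011
  val[3] = 11111
  val[4] = 11111
  val[5] = 01101
  val[6] = 01011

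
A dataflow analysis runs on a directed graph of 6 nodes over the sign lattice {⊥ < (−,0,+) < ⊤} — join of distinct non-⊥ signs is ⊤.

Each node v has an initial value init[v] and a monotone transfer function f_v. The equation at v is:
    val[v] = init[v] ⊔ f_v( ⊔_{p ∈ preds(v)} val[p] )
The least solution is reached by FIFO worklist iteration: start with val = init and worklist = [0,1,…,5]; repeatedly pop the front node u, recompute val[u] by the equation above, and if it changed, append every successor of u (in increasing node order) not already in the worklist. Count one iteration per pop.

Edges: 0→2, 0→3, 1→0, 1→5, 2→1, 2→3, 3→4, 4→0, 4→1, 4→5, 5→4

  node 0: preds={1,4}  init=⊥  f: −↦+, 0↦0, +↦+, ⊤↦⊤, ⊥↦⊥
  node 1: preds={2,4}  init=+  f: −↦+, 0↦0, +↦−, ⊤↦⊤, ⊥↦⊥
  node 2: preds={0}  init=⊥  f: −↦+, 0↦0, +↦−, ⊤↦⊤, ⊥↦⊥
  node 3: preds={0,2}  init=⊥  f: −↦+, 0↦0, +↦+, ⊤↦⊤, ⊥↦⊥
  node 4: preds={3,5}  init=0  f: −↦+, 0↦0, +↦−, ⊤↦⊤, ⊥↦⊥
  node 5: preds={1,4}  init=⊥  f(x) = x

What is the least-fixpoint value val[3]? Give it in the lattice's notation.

Worklist (9 pops):
  #1 pop 0: in=⊤ → ⊤ (was ⊥); enqueue []
  #2 pop 1: in=0 → ⊤ (was +); enqueue [0]
  #3 pop 2: in=⊤ → ⊤ (was ⊥); enqueue [1]
  #4 pop 3: in=⊤ → ⊤ (was ⊥); enqueue []
  #5 pop 4: in=⊤ → ⊤ (was 0); enqueue []
  #6 pop 5: in=⊤ → ⊤ (was ⊥); enqueue [4]
  #7 pop 0: in=⊤ → ⊤ (no change)
  #8 pop 1: in=⊤ → ⊤ (no change)
  #9 pop 4: in=⊤ → ⊤ (no change)

Fixpoint:
  val[0] = ⊤
  val[1] = ⊤
  val[2] = ⊤
  val[3] = ⊤
  val[4] = ⊤
  val[5] = ⊤

⊤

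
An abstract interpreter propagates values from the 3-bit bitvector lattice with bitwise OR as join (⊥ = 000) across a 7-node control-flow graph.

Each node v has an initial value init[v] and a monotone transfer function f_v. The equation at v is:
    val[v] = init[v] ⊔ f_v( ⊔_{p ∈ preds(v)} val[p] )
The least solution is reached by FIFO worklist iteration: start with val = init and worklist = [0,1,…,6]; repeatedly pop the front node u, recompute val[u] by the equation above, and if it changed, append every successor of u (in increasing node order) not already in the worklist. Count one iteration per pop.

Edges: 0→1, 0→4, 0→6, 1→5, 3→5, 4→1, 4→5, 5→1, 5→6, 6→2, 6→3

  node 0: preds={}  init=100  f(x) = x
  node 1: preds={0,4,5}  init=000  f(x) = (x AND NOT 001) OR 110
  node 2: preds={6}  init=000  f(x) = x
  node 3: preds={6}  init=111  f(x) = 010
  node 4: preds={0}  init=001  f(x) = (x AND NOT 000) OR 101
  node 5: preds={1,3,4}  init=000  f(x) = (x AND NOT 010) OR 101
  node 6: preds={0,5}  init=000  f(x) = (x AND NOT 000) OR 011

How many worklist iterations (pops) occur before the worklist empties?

Trace (10 dequeues):
  [1] u=0 | in 000 | out 100 | ==
  [2] u=1 | in 101 | out 110 | prev 000 | push {}
  [3] u=2 | in 000 | out 000 | ==
  [4] u=3 | in 000 | out 111 | ==
  [5] u=4 | in 100 | out 101 | prev 001 | push {1}
  [6] u=5 | in 111 | out 101 | prev 000 | push {}
  [7] u=6 | in 101 | out 111 | prev 000 | push {2,3}
  [8] u=1 | in 101 | out 110 | ==
  [9] u=2 | in 111 | out 111 | prev 000 | push {}
  [10] u=3 | in 111 | out 111 | ==

Converged values:
  [0] 100
  [1] 110
  [2] 111
  [3] 111
  [4] 101
  [5] 101
  [6] 111

10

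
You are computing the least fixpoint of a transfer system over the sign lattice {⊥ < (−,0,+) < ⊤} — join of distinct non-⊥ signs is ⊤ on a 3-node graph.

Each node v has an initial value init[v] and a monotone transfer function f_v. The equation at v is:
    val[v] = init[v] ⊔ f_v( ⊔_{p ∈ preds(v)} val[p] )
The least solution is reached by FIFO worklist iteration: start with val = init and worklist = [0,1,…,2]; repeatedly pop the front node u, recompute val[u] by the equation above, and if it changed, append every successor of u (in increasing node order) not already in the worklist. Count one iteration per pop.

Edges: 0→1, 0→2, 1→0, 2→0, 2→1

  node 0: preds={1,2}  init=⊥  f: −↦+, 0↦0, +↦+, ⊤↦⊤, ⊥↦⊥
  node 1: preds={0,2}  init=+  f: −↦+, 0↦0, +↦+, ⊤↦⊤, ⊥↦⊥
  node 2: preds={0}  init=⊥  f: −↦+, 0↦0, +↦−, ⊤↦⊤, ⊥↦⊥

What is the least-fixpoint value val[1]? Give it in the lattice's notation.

⊤

Worklist (8 pops):
  #1 pop 0: in=+ → + (was ⊥); enqueue []
  #2 pop 1: in=+ → + (no change)
  #3 pop 2: in=+ → − (was ⊥); enqueue [0,1]
  #4 pop 0: in=⊤ → ⊤ (was +); enqueue [2]
  #5 pop 1: in=⊤ → ⊤ (was +); enqueue [0]
  #6 pop 2: in=⊤ → ⊤ (was −); enqueue [1]
  #7 pop 0: in=⊤ → ⊤ (no change)
  #8 pop 1: in=⊤ → ⊤ (no change)

Fixpoint:
  val[0] = ⊤
  val[1] = ⊤
  val[2] = ⊤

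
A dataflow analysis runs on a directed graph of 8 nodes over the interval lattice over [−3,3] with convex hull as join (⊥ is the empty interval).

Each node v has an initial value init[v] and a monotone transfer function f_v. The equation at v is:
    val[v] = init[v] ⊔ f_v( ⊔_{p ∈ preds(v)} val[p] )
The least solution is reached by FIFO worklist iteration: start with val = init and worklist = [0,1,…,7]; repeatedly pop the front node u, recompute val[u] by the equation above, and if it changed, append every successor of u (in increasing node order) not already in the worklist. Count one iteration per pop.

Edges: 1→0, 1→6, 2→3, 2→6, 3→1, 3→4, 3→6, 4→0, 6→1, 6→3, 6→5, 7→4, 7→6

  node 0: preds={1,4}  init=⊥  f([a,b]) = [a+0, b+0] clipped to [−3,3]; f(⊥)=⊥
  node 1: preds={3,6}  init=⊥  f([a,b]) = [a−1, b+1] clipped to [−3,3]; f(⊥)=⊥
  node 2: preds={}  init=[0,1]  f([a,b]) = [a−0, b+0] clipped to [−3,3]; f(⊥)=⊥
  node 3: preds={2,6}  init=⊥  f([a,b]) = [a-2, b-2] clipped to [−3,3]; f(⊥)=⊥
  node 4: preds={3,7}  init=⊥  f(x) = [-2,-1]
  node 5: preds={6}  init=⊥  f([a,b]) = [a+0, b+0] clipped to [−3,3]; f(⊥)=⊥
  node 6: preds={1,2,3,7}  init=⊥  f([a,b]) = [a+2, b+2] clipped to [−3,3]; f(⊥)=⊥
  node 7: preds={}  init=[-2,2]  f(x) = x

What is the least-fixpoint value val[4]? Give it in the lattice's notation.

Trace (20 dequeues):
  [1] u=0 | in ⊥ | out ⊥ | ==
  [2] u=1 | in ⊥ | out ⊥ | ==
  [3] u=2 | in ⊥ | out [0,1] | ==
  [4] u=3 | in [0,1] | out [-2,-1] | prev ⊥ | push {1}
  [5] u=4 | in [-2,2] | out [-2,-1] | prev ⊥ | push {0}
  [6] u=5 | in ⊥ | out ⊥ | ==
  [7] u=6 | in [-2,2] | out [0,3] | prev ⊥ | push {3,5}
  [8] u=7 | in ⊥ | out [-2,2] | ==
  [9] u=1 | in [-2,3] | out [-3,3] | prev ⊥ | push {6}
  [10] u=0 | in [-3,3] | out [-3,3] | prev ⊥ | push {}
  [11] u=3 | in [0,3] | out [-2,1] | prev [-2,-1] | push {1,4}
  [12] u=5 | in [0,3] | out [0,3] | prev ⊥ | push {}
  [13] u=6 | in [-3,3] | out [-1,3] | prev [0,3] | push {3,5}
  [14] u=1 | in [-2,3] | out [-3,3] | ==
  [15] u=4 | in [-2,2] | out [-2,-1] | ==
  [16] u=3 | in [-1,3] | out [-3,1] | prev [-2,1] | push {1,4,6}
  [17] u=5 | in [-1,3] | out [-1,3] | prev [0,3] | push {}
  [18] u=1 | in [-3,3] | out [-3,3] | ==
  [19] u=4 | in [-3,2] | out [-2,-1] | ==
  [20] u=6 | in [-3,3] | out [-1,3] | ==

Converged values:
  [0] [-3,3]
  [1] [-3,3]
  [2] [0,1]
  [3] [-3,1]
  [4] [-2,-1]
  [5] [-1,3]
  [6] [-1,3]
  [7] [-2,2]

[-2,-1]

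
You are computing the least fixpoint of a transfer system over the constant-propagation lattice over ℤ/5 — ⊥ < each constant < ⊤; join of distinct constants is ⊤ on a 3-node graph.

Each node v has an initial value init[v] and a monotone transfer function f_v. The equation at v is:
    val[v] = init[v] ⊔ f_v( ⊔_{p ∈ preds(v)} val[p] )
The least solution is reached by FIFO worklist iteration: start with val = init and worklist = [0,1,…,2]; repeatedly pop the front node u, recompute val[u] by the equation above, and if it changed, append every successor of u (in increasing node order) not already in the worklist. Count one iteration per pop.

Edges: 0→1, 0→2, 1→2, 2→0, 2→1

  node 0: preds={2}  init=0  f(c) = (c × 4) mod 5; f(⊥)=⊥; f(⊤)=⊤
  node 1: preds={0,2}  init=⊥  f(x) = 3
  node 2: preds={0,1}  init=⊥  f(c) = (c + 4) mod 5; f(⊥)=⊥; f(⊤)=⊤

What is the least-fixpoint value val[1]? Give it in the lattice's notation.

3

Iteration log — 6 steps:
  step 1. node 0  ⊔preds=⊥  new=0  stable
  step 2. node 1  ⊔preds=0  new=3  old=⊥  +wl: 
  step 3. node 2  ⊔preds=⊤  new=⊤  old=⊥  +wl: 0,1
  step 4. node 0  ⊔preds=⊤  new=⊤  old=0  +wl: 2
  step 5. node 1  ⊔preds=⊤  new=3  stable
  step 6. node 2  ⊔preds=⊤  new=⊤  stable

Least fixpoint reached:
  node 0: ⊤
  node 1: 3
  node 2: ⊤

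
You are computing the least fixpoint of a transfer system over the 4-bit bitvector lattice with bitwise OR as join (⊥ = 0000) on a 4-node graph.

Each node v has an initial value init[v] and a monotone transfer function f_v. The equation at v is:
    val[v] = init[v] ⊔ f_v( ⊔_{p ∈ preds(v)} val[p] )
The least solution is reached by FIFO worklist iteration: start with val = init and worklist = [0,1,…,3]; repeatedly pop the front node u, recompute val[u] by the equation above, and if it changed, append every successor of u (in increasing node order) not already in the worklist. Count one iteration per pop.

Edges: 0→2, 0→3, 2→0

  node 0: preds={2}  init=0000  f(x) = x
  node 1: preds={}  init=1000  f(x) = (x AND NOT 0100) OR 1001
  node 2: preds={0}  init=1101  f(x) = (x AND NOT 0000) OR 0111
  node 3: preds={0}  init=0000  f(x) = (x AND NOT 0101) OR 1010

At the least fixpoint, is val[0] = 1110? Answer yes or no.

Worklist (7 pops):
  #1 pop 0: in=1101 → 1101 (was 0000); enqueue []
  #2 pop 1: in=0000 → 1001 (was 1000); enqueue []
  #3 pop 2: in=1101 → 1111 (was 1101); enqueue [0]
  #4 pop 3: in=1101 → 1010 (was 0000); enqueue []
  #5 pop 0: in=1111 → 1111 (was 1101); enqueue [2,3]
  #6 pop 2: in=1111 → 1111 (no change)
  #7 pop 3: in=1111 → 1010 (no change)

Fixpoint:
  val[0] = 1111
  val[1] = 1001
  val[2] = 1111
  val[3] = 1010

no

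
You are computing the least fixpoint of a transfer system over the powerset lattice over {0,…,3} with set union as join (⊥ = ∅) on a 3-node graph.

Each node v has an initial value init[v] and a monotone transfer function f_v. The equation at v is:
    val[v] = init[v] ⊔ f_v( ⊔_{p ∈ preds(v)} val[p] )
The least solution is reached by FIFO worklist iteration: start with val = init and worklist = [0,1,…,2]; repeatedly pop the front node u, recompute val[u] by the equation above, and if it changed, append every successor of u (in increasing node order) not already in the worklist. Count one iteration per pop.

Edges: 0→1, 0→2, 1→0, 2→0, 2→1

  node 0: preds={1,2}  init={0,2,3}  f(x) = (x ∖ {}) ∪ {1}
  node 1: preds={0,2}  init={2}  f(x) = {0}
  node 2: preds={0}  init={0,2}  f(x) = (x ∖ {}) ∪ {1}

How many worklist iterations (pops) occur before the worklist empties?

5

Worklist (5 pops):
  #1 pop 0: in={0,2} → {0,1,2,3} (was {0,2,3}); enqueue []
  #2 pop 1: in={0,1,2,3} → {0,2} (was {2}); enqueue [0]
  #3 pop 2: in={0,1,2,3} → {0,1,2,3} (was {0,2}); enqueue [1]
  #4 pop 0: in={0,1,2,3} → {0,1,2,3} (no change)
  #5 pop 1: in={0,1,2,3} → {0,2} (no change)

Fixpoint:
  val[0] = {0,1,2,3}
  val[1] = {0,2}
  val[2] = {0,1,2,3}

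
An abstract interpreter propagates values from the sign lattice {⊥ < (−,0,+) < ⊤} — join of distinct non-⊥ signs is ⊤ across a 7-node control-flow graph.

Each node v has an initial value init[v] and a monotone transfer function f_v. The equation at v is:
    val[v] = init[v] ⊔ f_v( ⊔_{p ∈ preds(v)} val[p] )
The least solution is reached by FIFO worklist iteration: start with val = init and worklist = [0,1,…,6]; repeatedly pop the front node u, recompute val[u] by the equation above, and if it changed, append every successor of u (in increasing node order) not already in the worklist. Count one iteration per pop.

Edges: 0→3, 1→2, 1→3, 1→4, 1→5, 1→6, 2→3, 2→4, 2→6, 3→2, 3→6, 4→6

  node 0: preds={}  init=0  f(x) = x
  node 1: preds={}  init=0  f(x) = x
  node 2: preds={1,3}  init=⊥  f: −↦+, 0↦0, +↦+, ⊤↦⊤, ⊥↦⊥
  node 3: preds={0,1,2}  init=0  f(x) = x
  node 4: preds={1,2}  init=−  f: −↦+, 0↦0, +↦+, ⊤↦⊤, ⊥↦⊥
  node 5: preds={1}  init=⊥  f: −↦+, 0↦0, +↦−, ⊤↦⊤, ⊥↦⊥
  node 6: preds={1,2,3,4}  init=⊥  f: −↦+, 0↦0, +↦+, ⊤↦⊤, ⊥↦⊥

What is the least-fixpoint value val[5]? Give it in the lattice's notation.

0

Worklist (7 pops):
  #1 pop 0: in=⊥ → 0 (no change)
  #2 pop 1: in=⊥ → 0 (no change)
  #3 pop 2: in=0 → 0 (was ⊥); enqueue []
  #4 pop 3: in=0 → 0 (no change)
  #5 pop 4: in=0 → ⊤ (was −); enqueue []
  #6 pop 5: in=0 → 0 (was ⊥); enqueue []
  #7 pop 6: in=⊤ → ⊤ (was ⊥); enqueue []

Fixpoint:
  val[0] = 0
  val[1] = 0
  val[2] = 0
  val[3] = 0
  val[4] = ⊤
  val[5] = 0
  val[6] = ⊤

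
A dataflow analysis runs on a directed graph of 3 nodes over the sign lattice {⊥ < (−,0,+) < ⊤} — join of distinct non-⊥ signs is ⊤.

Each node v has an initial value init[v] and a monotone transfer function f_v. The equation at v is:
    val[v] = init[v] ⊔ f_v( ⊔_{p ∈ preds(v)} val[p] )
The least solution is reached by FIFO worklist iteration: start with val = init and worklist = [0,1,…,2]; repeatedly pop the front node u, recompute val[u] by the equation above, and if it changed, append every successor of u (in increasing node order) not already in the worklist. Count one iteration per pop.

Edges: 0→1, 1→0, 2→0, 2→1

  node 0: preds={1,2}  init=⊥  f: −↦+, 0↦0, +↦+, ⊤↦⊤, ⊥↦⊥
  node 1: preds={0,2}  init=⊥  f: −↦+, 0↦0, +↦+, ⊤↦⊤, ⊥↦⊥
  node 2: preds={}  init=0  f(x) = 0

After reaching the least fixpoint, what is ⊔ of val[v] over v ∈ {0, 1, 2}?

0

Iteration log — 4 steps:
  step 1. node 0  ⊔preds=0  new=0  old=⊥  +wl: 
  step 2. node 1  ⊔preds=0  new=0  old=⊥  +wl: 0
  step 3. node 2  ⊔preds=⊥  new=0  stable
  step 4. node 0  ⊔preds=0  new=0  stable

Least fixpoint reached:
  node 0: 0
  node 1: 0
  node 2: 0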